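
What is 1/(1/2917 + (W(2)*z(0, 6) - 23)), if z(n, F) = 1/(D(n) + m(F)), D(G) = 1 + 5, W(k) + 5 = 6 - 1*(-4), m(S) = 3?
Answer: -26253/589225 ≈ -0.044555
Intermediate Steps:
W(k) = 5 (W(k) = -5 + (6 - 1*(-4)) = -5 + (6 + 4) = -5 + 10 = 5)
D(G) = 6
z(n, F) = ⅑ (z(n, F) = 1/(6 + 3) = 1/9 = ⅑)
1/(1/2917 + (W(2)*z(0, 6) - 23)) = 1/(1/2917 + (5*(⅑) - 23)) = 1/(1/2917 + (5/9 - 23)) = 1/(1/2917 - 202/9) = 1/(-589225/26253) = -26253/589225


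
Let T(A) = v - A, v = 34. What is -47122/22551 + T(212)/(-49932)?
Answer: -391480271/187669422 ≈ -2.0860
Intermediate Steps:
T(A) = 34 - A
-47122/22551 + T(212)/(-49932) = -47122/22551 + (34 - 1*212)/(-49932) = -47122*1/22551 + (34 - 212)*(-1/49932) = -47122/22551 - 178*(-1/49932) = -47122/22551 + 89/24966 = -391480271/187669422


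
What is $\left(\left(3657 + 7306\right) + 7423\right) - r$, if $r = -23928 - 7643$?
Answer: $49957$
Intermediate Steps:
$r = -31571$ ($r = -23928 - 7643 = -31571$)
$\left(\left(3657 + 7306\right) + 7423\right) - r = \left(\left(3657 + 7306\right) + 7423\right) - -31571 = \left(10963 + 7423\right) + 31571 = 18386 + 31571 = 49957$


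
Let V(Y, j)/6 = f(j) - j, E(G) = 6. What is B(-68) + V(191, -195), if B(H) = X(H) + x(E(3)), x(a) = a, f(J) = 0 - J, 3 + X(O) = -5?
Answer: 2338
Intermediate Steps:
X(O) = -8 (X(O) = -3 - 5 = -8)
f(J) = -J
V(Y, j) = -12*j (V(Y, j) = 6*(-j - j) = 6*(-2*j) = -12*j)
B(H) = -2 (B(H) = -8 + 6 = -2)
B(-68) + V(191, -195) = -2 - 12*(-195) = -2 + 2340 = 2338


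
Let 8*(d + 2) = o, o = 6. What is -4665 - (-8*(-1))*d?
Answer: -4655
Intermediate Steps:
d = -5/4 (d = -2 + (⅛)*6 = -2 + ¾ = -5/4 ≈ -1.2500)
-4665 - (-8*(-1))*d = -4665 - (-8*(-1))*(-5)/4 = -4665 - 8*(-5)/4 = -4665 - 1*(-10) = -4665 + 10 = -4655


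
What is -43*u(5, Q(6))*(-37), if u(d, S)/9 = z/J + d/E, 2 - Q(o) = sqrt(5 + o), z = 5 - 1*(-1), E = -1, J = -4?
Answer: -186147/2 ≈ -93074.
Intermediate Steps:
z = 6 (z = 5 + 1 = 6)
Q(o) = 2 - sqrt(5 + o)
u(d, S) = -27/2 - 9*d (u(d, S) = 9*(6/(-4) + d/(-1)) = 9*(6*(-1/4) + d*(-1)) = 9*(-3/2 - d) = -27/2 - 9*d)
-43*u(5, Q(6))*(-37) = -43*(-27/2 - 9*5)*(-37) = -43*(-27/2 - 45)*(-37) = -43*(-117/2)*(-37) = (5031/2)*(-37) = -186147/2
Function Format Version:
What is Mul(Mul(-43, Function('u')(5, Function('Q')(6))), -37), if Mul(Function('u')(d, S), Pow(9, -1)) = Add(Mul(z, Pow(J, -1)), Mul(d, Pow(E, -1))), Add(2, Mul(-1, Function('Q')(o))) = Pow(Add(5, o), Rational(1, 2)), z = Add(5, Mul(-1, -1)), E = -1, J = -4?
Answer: Rational(-186147, 2) ≈ -93074.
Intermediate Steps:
z = 6 (z = Add(5, 1) = 6)
Function('Q')(o) = Add(2, Mul(-1, Pow(Add(5, o), Rational(1, 2))))
Function('u')(d, S) = Add(Rational(-27, 2), Mul(-9, d)) (Function('u')(d, S) = Mul(9, Add(Mul(6, Pow(-4, -1)), Mul(d, Pow(-1, -1)))) = Mul(9, Add(Mul(6, Rational(-1, 4)), Mul(d, -1))) = Mul(9, Add(Rational(-3, 2), Mul(-1, d))) = Add(Rational(-27, 2), Mul(-9, d)))
Mul(Mul(-43, Function('u')(5, Function('Q')(6))), -37) = Mul(Mul(-43, Add(Rational(-27, 2), Mul(-9, 5))), -37) = Mul(Mul(-43, Add(Rational(-27, 2), -45)), -37) = Mul(Mul(-43, Rational(-117, 2)), -37) = Mul(Rational(5031, 2), -37) = Rational(-186147, 2)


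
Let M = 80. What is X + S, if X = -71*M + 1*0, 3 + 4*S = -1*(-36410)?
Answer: 13687/4 ≈ 3421.8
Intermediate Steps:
S = 36407/4 (S = -¾ + (-1*(-36410))/4 = -¾ + (¼)*36410 = -¾ + 18205/2 = 36407/4 ≈ 9101.8)
X = -5680 (X = -71*80 + 1*0 = -5680 + 0 = -5680)
X + S = -5680 + 36407/4 = 13687/4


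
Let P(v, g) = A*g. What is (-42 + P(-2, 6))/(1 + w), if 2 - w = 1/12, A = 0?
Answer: -72/5 ≈ -14.400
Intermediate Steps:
w = 23/12 (w = 2 - 1/12 = 23/12 ≈ 1.9167)
P(v, g) = 0 (P(v, g) = 0*g = 0)
(-42 + P(-2, 6))/(1 + w) = (-42 + 0)/(1 + 23/12) = -42/35/12 = -42*12/35 = -72/5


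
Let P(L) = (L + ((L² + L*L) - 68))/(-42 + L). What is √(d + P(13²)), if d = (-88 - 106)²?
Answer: √614298365/127 ≈ 195.16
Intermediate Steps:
d = 37636 (d = (-194)² = 37636)
P(L) = (-68 + L + 2*L²)/(-42 + L) (P(L) = (L + ((L² + L²) - 68))/(-42 + L) = (L + (2*L² - 68))/(-42 + L) = (L + (-68 + 2*L²))/(-42 + L) = (-68 + L + 2*L²)/(-42 + L))
√(d + P(13²)) = √(37636 + (-68 + 13² + 2*(13²)²)/(-42 + 13²)) = √(37636 + (-68 + 169 + 2*169²)/(-42 + 169)) = √(37636 + (-68 + 169 + 2*28561)/127) = √(37636 + (-68 + 169 + 57122)/127) = √(37636 + (1/127)*57223) = √(37636 + 57223/127) = √(4836995/127) = √614298365/127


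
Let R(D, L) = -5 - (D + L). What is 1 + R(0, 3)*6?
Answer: -47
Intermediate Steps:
R(D, L) = -5 - D - L (R(D, L) = -5 + (-D - L) = -5 - D - L)
1 + R(0, 3)*6 = 1 + (-5 - 1*0 - 1*3)*6 = 1 + (-5 + 0 - 3)*6 = 1 - 8*6 = 1 - 48 = -47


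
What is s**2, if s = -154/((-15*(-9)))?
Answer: 23716/18225 ≈ 1.3013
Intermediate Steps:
s = -154/135 ≈ -1.1407
s**2 = (-154/135)**2 = 23716/18225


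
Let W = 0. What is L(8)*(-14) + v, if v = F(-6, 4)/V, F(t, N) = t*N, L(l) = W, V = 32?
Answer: -¾ ≈ -0.75000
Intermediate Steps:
L(l) = 0
F(t, N) = N*t
v = -¾ (v = (4*(-6))/32 = -24*1/32 = -¾ ≈ -0.75000)
L(8)*(-14) + v = 0*(-14) - ¾ = 0 - ¾ = -¾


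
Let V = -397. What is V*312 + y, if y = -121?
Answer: -123985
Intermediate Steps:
V*312 + y = -397*312 - 121 = -123864 - 121 = -123985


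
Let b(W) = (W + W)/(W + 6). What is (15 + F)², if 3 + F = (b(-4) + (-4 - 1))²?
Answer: 8649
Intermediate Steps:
b(W) = 2*W/(6 + W) (b(W) = (2*W)/(6 + W) = 2*W/(6 + W))
F = 78 (F = -3 + (2*(-4)/(6 - 4) + (-4 - 1))² = -3 + (2*(-4)/2 - 5)² = -3 + (2*(-4)*(½) - 5)² = -3 + (-4 - 5)² = -3 + (-9)² = -3 + 81 = 78)
(15 + F)² = (15 + 78)² = 93² = 8649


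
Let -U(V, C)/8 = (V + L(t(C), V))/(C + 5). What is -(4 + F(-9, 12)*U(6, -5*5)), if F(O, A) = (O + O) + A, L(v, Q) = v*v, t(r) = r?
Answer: 7552/5 ≈ 1510.4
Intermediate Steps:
L(v, Q) = v²
F(O, A) = A + 2*O (F(O, A) = 2*O + A = A + 2*O)
U(V, C) = -8*(V + C²)/(5 + C) (U(V, C) = -8*(V + C²)/(C + 5) = -8*(V + C²)/(5 + C))
-(4 + F(-9, 12)*U(6, -5*5)) = -(4 + (12 + 2*(-9))*(8*(-1*6 - (-5*5)²)/(5 - 5*5))) = -(4 + (12 - 18)*(8*(-6 - 1*(-25)²)/(5 - 25))) = -(4 - 48*(-6 - 1*625)/(-20)) = -(4 - 48*(-1)*(-6 - 625)/20) = -(4 - 48*(-1)*(-631)/20) = -(4 - 6*1262/5) = -(4 - 7572/5) = -1*(-7552/5) = 7552/5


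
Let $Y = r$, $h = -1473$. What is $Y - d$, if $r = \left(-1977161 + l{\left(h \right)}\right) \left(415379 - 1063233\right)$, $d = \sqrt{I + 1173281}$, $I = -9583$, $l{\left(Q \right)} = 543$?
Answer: $1280559877772 - \sqrt{1163698} \approx 1.2806 \cdot 10^{12}$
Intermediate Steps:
$d = \sqrt{1163698}$ ($d = \sqrt{-9583 + 1173281} = \sqrt{1163698} \approx 1078.7$)
$r = 1280559877772$ ($r = \left(-1977161 + 543\right) \left(415379 - 1063233\right) = \left(-1976618\right) \left(-647854\right) = 1280559877772$)
$Y = 1280559877772$
$Y - d = 1280559877772 - \sqrt{1163698}$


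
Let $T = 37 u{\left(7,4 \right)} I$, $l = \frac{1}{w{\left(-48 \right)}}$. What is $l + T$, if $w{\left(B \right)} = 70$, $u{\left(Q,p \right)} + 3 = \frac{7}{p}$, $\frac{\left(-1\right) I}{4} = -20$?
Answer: $- \frac{258999}{70} \approx -3700.0$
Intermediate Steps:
$I = 80$ ($I = \left(-4\right) \left(-20\right) = 80$)
$u{\left(Q,p \right)} = -3 + \frac{7}{p}$
$l = \frac{1}{70} \approx 0.014286$
$T = -3700$ ($T = 37 \left(-3 + \frac{7}{4}\right) 80 = 37 \left(- \frac{5}{4}\right) 80 = \left(- \frac{185}{4}\right) 80 = -3700$)
$l + T = \frac{1}{70} - 3700 = - \frac{258999}{70}$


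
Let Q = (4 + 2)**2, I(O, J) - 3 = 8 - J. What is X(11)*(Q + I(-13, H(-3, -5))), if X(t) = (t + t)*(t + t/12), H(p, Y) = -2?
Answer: 77077/6 ≈ 12846.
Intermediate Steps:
I(O, J) = 11 - J (I(O, J) = 3 + (8 - J) = 11 - J)
Q = 36 (Q = 6**2 = 36)
X(t) = 13*t**2/6 (X(t) = (2*t)*(t + t*(1/12)) = (2*t)*(t + t/12) = (2*t)*(13*t/12) = 13*t**2/6)
X(11)*(Q + I(-13, H(-3, -5))) = ((13/6)*11**2)*(36 + (11 - 1*(-2))) = ((13/6)*121)*(36 + (11 + 2)) = 1573*(36 + 13)/6 = (1573/6)*49 = 77077/6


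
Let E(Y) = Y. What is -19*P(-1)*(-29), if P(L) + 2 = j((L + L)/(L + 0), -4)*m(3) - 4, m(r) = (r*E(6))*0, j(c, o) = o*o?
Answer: -3306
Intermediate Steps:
j(c, o) = o²
m(r) = 0 (m(r) = (r*6)*0 = (6*r)*0 = 0)
P(L) = -6 (P(L) = -2 + ((-4)²*0 - 4) = -2 + (16*0 - 4) = -2 + (0 - 4) = -2 - 4 = -6)
-19*P(-1)*(-29) = -19*(-6)*(-29) = 114*(-29) = -3306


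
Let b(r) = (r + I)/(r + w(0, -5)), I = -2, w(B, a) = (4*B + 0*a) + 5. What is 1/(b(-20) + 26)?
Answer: 15/412 ≈ 0.036408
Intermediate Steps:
w(B, a) = 5 + 4*B (w(B, a) = (4*B + 0) + 5 = 4*B + 5 = 5 + 4*B)
b(r) = (-2 + r)/(5 + r) (b(r) = (r - 2)/(r + (5 + 4*0)) = (-2 + r)/(r + (5 + 0)) = (-2 + r)/(r + 5) = (-2 + r)/(5 + r))
1/(b(-20) + 26) = 1/((-2 - 20)/(5 - 20) + 26) = 1/(-22/(-15) + 26) = 1/(-1/15*(-22) + 26) = 1/(22/15 + 26) = 1/(412/15) = 15/412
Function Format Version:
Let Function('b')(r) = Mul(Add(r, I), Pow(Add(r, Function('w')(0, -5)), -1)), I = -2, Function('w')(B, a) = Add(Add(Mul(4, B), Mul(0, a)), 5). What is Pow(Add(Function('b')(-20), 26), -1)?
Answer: Rational(15, 412) ≈ 0.036408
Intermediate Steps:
Function('w')(B, a) = Add(5, Mul(4, B)) (Function('w')(B, a) = Add(Add(Mul(4, B), 0), 5) = Add(Mul(4, B), 5) = Add(5, Mul(4, B)))
Function('b')(r) = Mul(Pow(Add(5, r), -1), Add(-2, r)) (Function('b')(r) = Mul(Add(r, -2), Pow(Add(r, Add(5, Mul(4, 0))), -1)) = Mul(Add(-2, r), Pow(Add(r, Add(5, 0)), -1)) = Mul(Add(-2, r), Pow(Add(r, 5), -1)) = Mul(Add(-2, r), Pow(Add(5, r), -1)) = Mul(Pow(Add(5, r), -1), Add(-2, r)))
Pow(Add(Function('b')(-20), 26), -1) = Pow(Add(Mul(Pow(Add(5, -20), -1), Add(-2, -20)), 26), -1) = Pow(Add(Mul(Pow(-15, -1), -22), 26), -1) = Pow(Add(Mul(Rational(-1, 15), -22), 26), -1) = Pow(Add(Rational(22, 15), 26), -1) = Pow(Rational(412, 15), -1) = Rational(15, 412)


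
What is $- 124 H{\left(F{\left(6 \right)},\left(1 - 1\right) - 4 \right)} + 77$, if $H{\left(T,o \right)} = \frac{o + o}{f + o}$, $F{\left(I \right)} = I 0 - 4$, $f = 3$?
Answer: $-915$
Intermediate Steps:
$F{\left(I \right)} = -4$ ($F{\left(I \right)} = 0 - 4 = -4$)
$H{\left(T,o \right)} = \frac{2 o}{3 + o}$ ($H{\left(T,o \right)} = \frac{o + o}{3 + o} = \frac{2 o}{3 + o}$)
$- 124 H{\left(F{\left(6 \right)},\left(1 - 1\right) - 4 \right)} + 77 = - 124 \frac{2 \left(\left(1 - 1\right) - 4\right)}{3 + \left(\left(1 - 1\right) - 4\right)} + 77 = - 124 \frac{2 \left(0 - 4\right)}{3 + \left(0 - 4\right)} + 77 = - 124 \cdot 2 \left(-4\right) \frac{1}{3 - 4} + 77 = - 124 \cdot 2 \left(-4\right) \frac{1}{-1} + 77 = - 124 \cdot 2 \left(-4\right) \left(-1\right) + 77 = \left(-124\right) 8 + 77 = -992 + 77 = -915$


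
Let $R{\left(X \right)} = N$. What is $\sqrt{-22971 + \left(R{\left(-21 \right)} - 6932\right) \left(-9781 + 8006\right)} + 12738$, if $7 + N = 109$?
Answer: $12738 + \sqrt{12100279} \approx 16217.0$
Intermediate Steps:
$N = 102$ ($N = -7 + 109 = 102$)
$R{\left(X \right)} = 102$
$\sqrt{-22971 + \left(R{\left(-21 \right)} - 6932\right) \left(-9781 + 8006\right)} + 12738 = \sqrt{-22971 + \left(102 - 6932\right) \left(-9781 + 8006\right)} + 12738 = \sqrt{-22971 - -12123250} + 12738 = \sqrt{-22971 + 12123250} + 12738 = \sqrt{12100279} + 12738 = 12738 + \sqrt{12100279}$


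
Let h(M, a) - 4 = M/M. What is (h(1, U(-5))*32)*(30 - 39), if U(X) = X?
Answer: -1440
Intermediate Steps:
h(M, a) = 5 (h(M, a) = 4 + M/M = 4 + 1 = 5)
(h(1, U(-5))*32)*(30 - 39) = (5*32)*(30 - 39) = 160*(-9) = -1440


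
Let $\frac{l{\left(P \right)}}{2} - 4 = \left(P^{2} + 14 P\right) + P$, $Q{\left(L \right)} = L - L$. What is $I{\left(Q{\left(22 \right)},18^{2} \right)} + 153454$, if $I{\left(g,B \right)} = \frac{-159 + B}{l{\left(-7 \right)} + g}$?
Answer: $\frac{15959051}{104} \approx 1.5345 \cdot 10^{5}$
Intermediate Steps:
$Q{\left(L \right)} = 0$
$l{\left(P \right)} = 8 + 2 P^{2} + 30 P$ ($l{\left(P \right)} = 8 + 2 \left(\left(P^{2} + 14 P\right) + P\right) = 8 + 2 \left(P^{2} + 15 P\right) = 8 + \left(2 P^{2} + 30 P\right) = 8 + 2 P^{2} + 30 P$)
$I{\left(g,B \right)} = \frac{-159 + B}{-104 + g}$ ($I{\left(g,B \right)} = \frac{-159 + B}{\left(8 + 2 \left(-7\right)^{2} + 30 \left(-7\right)\right) + g} = \frac{-159 + B}{\left(8 + 2 \cdot 49 - 210\right) + g} = \frac{-159 + B}{\left(8 + 98 - 210\right) + g} = \frac{-159 + B}{-104 + g}$)
$I{\left(Q{\left(22 \right)},18^{2} \right)} + 153454 = \frac{-159 + 18^{2}}{-104 + 0} + 153454 = \frac{-159 + 324}{-104} + 153454 = \left(- \frac{1}{104}\right) 165 + 153454 = - \frac{165}{104} + 153454 = \frac{15959051}{104}$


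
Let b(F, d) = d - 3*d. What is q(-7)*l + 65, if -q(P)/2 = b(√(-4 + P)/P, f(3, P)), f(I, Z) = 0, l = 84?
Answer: 65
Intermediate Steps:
b(F, d) = -2*d
q(P) = 0 (q(P) = -(-4)*0 = -2*0 = 0)
q(-7)*l + 65 = 0*84 + 65 = 0 + 65 = 65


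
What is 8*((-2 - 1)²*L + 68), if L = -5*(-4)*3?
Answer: 4864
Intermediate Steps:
L = 60 (L = 20*3 = 60)
8*((-2 - 1)²*L + 68) = 8*((-2 - 1)²*60 + 68) = 8*((-3)²*60 + 68) = 8*(9*60 + 68) = 8*(540 + 68) = 8*608 = 4864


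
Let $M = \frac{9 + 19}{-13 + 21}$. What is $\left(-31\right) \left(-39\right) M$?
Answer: $\frac{8463}{2} \approx 4231.5$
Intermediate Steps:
$M = \frac{7}{2}$ ($M = \frac{28}{8} = 28 \cdot \frac{1}{8} = \frac{7}{2} \approx 3.5$)
$\left(-31\right) \left(-39\right) M = \left(-31\right) \left(-39\right) \frac{7}{2} = 1209 \cdot \frac{7}{2} = \frac{8463}{2}$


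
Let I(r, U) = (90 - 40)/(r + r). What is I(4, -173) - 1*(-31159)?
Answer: 124661/4 ≈ 31165.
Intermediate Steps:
I(r, U) = 25/r (I(r, U) = 50/((2*r)) = 50*(1/(2*r)) = 25/r)
I(4, -173) - 1*(-31159) = 25/4 - 1*(-31159) = 25*(¼) + 31159 = 25/4 + 31159 = 124661/4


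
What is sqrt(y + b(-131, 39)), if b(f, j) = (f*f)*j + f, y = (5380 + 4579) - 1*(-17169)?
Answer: 18*sqrt(2149) ≈ 834.43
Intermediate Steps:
y = 27128 (y = 9959 + 17169 = 27128)
b(f, j) = f + j*f**2 (b(f, j) = f**2*j + f = j*f**2 + f = f + j*f**2)
sqrt(y + b(-131, 39)) = sqrt(27128 - 131*(1 - 131*39)) = sqrt(27128 - 131*(1 - 5109)) = sqrt(27128 - 131*(-5108)) = sqrt(27128 + 669148) = sqrt(696276) = 18*sqrt(2149)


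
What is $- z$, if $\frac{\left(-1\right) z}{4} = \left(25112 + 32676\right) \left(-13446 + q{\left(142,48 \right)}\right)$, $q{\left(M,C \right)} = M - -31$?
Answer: $-3068080496$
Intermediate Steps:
$q{\left(M,C \right)} = 31 + M$ ($q{\left(M,C \right)} = M + 31 = 31 + M$)
$z = 3068080496$ ($z = - 4 \left(25112 + 32676\right) \left(-13446 + \left(31 + 142\right)\right) = - 4 \cdot 57788 \left(-13446 + 173\right) = - 4 \cdot 57788 \left(-13273\right) = \left(-4\right) \left(-767020124\right) = 3068080496$)
$- z = \left(-1\right) 3068080496 = -3068080496$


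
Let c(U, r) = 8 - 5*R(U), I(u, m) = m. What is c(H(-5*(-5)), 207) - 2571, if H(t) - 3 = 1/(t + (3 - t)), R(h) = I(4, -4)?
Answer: -2543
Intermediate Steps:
R(h) = -4
H(t) = 10/3 (H(t) = 3 + 1/(t + (3 - t)) = 3 + 1/3 = 3 + ⅓ = 10/3)
c(U, r) = 28 (c(U, r) = 8 - 5*(-4) = 8 + 20 = 28)
c(H(-5*(-5)), 207) - 2571 = 28 - 2571 = -2543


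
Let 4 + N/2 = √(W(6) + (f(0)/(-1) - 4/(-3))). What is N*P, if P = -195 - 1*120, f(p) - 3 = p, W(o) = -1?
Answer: 2520 - 420*I*√6 ≈ 2520.0 - 1028.8*I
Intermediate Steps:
f(p) = 3 + p
P = -315 (P = -195 - 120 = -315)
N = -8 + 4*I*√6/3 (N = -8 + 2*√(-1 + ((3 + 0)/(-1) - 4/(-3))) = -8 + 2*√(-1 + (3*(-1) - 4*(-⅓))) = -8 + 2*√(-1 + (-3 + 4/3)) = -8 + 2*√(-1 - 5/3) = -8 + 2*√(-8/3) = -8 + 2*(2*I*√6/3) = -8 + 4*I*√6/3 ≈ -8.0 + 3.266*I)
N*P = (-8 + 4*I*√6/3)*(-315) = 2520 - 420*I*√6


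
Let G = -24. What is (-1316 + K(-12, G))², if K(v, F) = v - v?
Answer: 1731856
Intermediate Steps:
K(v, F) = 0
(-1316 + K(-12, G))² = (-1316 + 0)² = (-1316)² = 1731856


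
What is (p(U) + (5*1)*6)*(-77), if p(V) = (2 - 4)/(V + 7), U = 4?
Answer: -2296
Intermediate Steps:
p(V) = -2/(7 + V)
(p(U) + (5*1)*6)*(-77) = (-2/(7 + 4) + (5*1)*6)*(-77) = (-2/11 + 5*6)*(-77) = (-2*1/11 + 30)*(-77) = (-2/11 + 30)*(-77) = (328/11)*(-77) = -2296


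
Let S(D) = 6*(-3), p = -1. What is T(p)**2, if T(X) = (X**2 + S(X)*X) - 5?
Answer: 196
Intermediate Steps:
S(D) = -18
T(X) = -5 + X**2 - 18*X (T(X) = (X**2 - 18*X) - 5 = -5 + X**2 - 18*X)
T(p)**2 = (-5 + (-1)**2 - 18*(-1))**2 = (-5 + 1 + 18)**2 = 14**2 = 196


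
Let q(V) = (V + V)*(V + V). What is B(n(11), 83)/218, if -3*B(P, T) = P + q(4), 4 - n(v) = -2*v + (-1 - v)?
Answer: -17/109 ≈ -0.15596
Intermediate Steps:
q(V) = 4*V² (q(V) = (2*V)*(2*V) = 4*V²)
n(v) = 5 + 3*v (n(v) = 4 - (-2*v + (-1 - v)) = 4 - (-1 - 3*v) = 4 + (1 + 3*v) = 5 + 3*v)
B(P, T) = -64/3 - P/3 (B(P, T) = -(P + 4*4²)/3 = -(P + 4*16)/3 = -(P + 64)/3 = -(64 + P)/3 = -64/3 - P/3)
B(n(11), 83)/218 = (-64/3 - (5 + 3*11)/3)/218 = (-64/3 - (5 + 33)/3)*(1/218) = (-64/3 - ⅓*38)*(1/218) = (-64/3 - 38/3)*(1/218) = -34*1/218 = -17/109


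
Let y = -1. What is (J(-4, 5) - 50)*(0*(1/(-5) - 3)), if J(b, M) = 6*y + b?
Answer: 0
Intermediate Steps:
J(b, M) = -6 + b (J(b, M) = 6*(-1) + b = -6 + b)
(J(-4, 5) - 50)*(0*(1/(-5) - 3)) = ((-6 - 4) - 50)*(0*(1/(-5) - 3)) = (-10 - 50)*(0*(-⅕ - 3)) = -0*(-16)/5 = -60*0 = 0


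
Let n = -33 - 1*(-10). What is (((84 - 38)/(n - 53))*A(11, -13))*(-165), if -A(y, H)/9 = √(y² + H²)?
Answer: -34155*√290/38 ≈ -15306.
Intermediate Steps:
n = -23 (n = -33 + 10 = -23)
A(y, H) = -9*√(H² + y²) (A(y, H) = -9*√(y² + H²) = -9*√(H² + y²))
(((84 - 38)/(n - 53))*A(11, -13))*(-165) = (((84 - 38)/(-23 - 53))*(-9*√((-13)² + 11²)))*(-165) = ((46/(-76))*(-9*√(169 + 121)))*(-165) = ((46*(-1/76))*(-9*√290))*(-165) = -(-207)*√290/38*(-165) = (207*√290/38)*(-165) = -34155*√290/38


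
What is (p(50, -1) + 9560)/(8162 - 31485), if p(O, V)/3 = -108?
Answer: -9236/23323 ≈ -0.39600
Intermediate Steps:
p(O, V) = -324 (p(O, V) = 3*(-108) = -324)
(p(50, -1) + 9560)/(8162 - 31485) = (-324 + 9560)/(8162 - 31485) = 9236/(-23323) = 9236*(-1/23323) = -9236/23323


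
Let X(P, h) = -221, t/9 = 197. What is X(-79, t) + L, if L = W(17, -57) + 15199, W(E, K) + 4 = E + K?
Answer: 14934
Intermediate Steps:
t = 1773 (t = 9*197 = 1773)
W(E, K) = -4 + E + K (W(E, K) = -4 + (E + K) = -4 + E + K)
L = 15155 (L = (-4 + 17 - 57) + 15199 = -44 + 15199 = 15155)
X(-79, t) + L = -221 + 15155 = 14934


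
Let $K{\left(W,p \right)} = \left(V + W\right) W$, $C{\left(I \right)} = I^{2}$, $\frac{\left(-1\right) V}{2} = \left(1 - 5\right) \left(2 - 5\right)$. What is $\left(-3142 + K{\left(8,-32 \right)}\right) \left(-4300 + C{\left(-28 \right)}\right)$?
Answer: $11497320$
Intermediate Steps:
$V = -24$ ($V = - 2 \left(1 - 5\right) \left(2 - 5\right) = - 2 \left(\left(-4\right) \left(-3\right)\right) = \left(-2\right) 12 = -24$)
$K{\left(W,p \right)} = W \left(-24 + W\right)$ ($K{\left(W,p \right)} = \left(-24 + W\right) W = W \left(-24 + W\right)$)
$\left(-3142 + K{\left(8,-32 \right)}\right) \left(-4300 + C{\left(-28 \right)}\right) = \left(-3142 + 8 \left(-24 + 8\right)\right) \left(-4300 + \left(-28\right)^{2}\right) = \left(-3142 + 8 \left(-16\right)\right) \left(-4300 + 784\right) = \left(-3142 - 128\right) \left(-3516\right) = \left(-3270\right) \left(-3516\right) = 11497320$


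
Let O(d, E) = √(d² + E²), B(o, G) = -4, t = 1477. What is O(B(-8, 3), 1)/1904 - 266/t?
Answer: -38/211 + √17/1904 ≈ -0.17793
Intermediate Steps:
O(d, E) = √(E² + d²)
O(B(-8, 3), 1)/1904 - 266/t = √(1² + (-4)²)/1904 - 266/1477 = √(1 + 16)*(1/1904) - 266*1/1477 = √17*(1/1904) - 38/211 = √17/1904 - 38/211 = -38/211 + √17/1904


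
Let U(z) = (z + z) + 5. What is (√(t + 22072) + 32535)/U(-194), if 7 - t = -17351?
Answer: -32535/383 - √39430/383 ≈ -85.466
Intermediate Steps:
t = 17358 (t = 7 - 1*(-17351) = 7 + 17351 = 17358)
U(z) = 5 + 2*z (U(z) = 2*z + 5 = 5 + 2*z)
(√(t + 22072) + 32535)/U(-194) = (√(17358 + 22072) + 32535)/(5 + 2*(-194)) = (√39430 + 32535)/(5 - 388) = (32535 + √39430)/(-383) = (32535 + √39430)*(-1/383) = -32535/383 - √39430/383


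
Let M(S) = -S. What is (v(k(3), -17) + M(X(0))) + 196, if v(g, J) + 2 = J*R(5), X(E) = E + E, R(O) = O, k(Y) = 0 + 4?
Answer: 109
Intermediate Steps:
k(Y) = 4
X(E) = 2*E
v(g, J) = -2 + 5*J (v(g, J) = -2 + J*5 = -2 + 5*J)
(v(k(3), -17) + M(X(0))) + 196 = ((-2 + 5*(-17)) - 2*0) + 196 = ((-2 - 85) - 1*0) + 196 = (-87 + 0) + 196 = -87 + 196 = 109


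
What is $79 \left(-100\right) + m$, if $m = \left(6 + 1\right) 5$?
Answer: $-7865$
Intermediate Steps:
$m = 35$ ($m = 7 \cdot 5 = 35$)
$79 \left(-100\right) + m = 79 \left(-100\right) + 35 = -7900 + 35 = -7865$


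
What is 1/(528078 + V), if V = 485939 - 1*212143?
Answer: 1/801874 ≈ 1.2471e-6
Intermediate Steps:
V = 273796 (V = 485939 - 212143 = 273796)
1/(528078 + V) = 1/(528078 + 273796) = 1/801874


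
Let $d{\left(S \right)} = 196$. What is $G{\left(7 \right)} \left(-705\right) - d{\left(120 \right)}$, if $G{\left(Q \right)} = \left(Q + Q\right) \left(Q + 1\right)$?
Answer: $-79156$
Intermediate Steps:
$G{\left(Q \right)} = 2 Q \left(1 + Q\right)$
$G{\left(7 \right)} \left(-705\right) - d{\left(120 \right)} = 2 \cdot 7 \left(1 + 7\right) \left(-705\right) - 196 = 2 \cdot 7 \cdot 8 \left(-705\right) - 196 = 112 \left(-705\right) - 196 = -78960 - 196 = -79156$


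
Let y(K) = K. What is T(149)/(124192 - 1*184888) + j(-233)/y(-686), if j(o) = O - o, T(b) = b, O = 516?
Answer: -3254537/2974104 ≈ -1.0943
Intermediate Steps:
j(o) = 516 - o
T(149)/(124192 - 1*184888) + j(-233)/y(-686) = 149/(124192 - 1*184888) + (516 - 1*(-233))/(-686) = 149/(124192 - 184888) + (516 + 233)*(-1/686) = 149/(-60696) + 749*(-1/686) = 149*(-1/60696) - 107/98 = -149/60696 - 107/98 = -3254537/2974104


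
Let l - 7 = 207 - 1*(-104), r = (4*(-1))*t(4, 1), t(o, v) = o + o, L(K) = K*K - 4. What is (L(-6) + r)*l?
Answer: 0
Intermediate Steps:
L(K) = -4 + K² (L(K) = K² - 4 = -4 + K²)
t(o, v) = 2*o
r = -32 (r = (4*(-1))*(2*4) = -4*8 = -32)
l = 318 (l = 7 + (207 - 1*(-104)) = 7 + (207 + 104) = 7 + 311 = 318)
(L(-6) + r)*l = ((-4 + (-6)²) - 32)*318 = ((-4 + 36) - 32)*318 = (32 - 32)*318 = 0*318 = 0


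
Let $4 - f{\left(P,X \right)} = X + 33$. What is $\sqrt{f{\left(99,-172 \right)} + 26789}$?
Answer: $2 \sqrt{6733} \approx 164.11$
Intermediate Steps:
$f{\left(P,X \right)} = -29 - X$ ($f{\left(P,X \right)} = 4 - \left(X + 33\right) = 4 - \left(33 + X\right) = -29 - X$)
$\sqrt{f{\left(99,-172 \right)} + 26789} = \sqrt{\left(-29 - -172\right) + 26789} = \sqrt{\left(-29 + 172\right) + 26789} = \sqrt{143 + 26789} = \sqrt{26932} = 2 \sqrt{6733}$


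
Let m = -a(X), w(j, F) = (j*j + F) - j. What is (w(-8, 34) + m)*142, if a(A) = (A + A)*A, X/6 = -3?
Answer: -76964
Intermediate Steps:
X = -18 (X = 6*(-3) = -18)
a(A) = 2*A² (a(A) = (2*A)*A = 2*A²)
w(j, F) = F + j² - j (w(j, F) = (j² + F) - j = (F + j²) - j = F + j² - j)
m = -648 (m = -2*(-18)² = -2*324 = -1*648 = -648)
(w(-8, 34) + m)*142 = ((34 + (-8)² - 1*(-8)) - 648)*142 = ((34 + 64 + 8) - 648)*142 = (106 - 648)*142 = -542*142 = -76964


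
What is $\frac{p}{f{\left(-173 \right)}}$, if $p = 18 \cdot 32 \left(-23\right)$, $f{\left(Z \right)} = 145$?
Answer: $- \frac{13248}{145} \approx -91.365$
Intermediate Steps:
$p = -13248$ ($p = 576 \left(-23\right) = -13248$)
$\frac{p}{f{\left(-173 \right)}} = - \frac{13248}{145}$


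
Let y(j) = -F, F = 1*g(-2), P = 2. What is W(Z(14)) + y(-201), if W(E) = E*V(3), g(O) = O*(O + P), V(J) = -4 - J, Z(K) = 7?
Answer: -49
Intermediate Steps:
g(O) = O*(2 + O) (g(O) = O*(O + 2) = O*(2 + O))
F = 0 (F = 1*(-2*(2 - 2)) = 1*(-2*0) = 1*0 = 0)
W(E) = -7*E (W(E) = E*(-4 - 1*3) = E*(-4 - 3) = E*(-7) = -7*E)
y(j) = 0 (y(j) = -1*0 = 0)
W(Z(14)) + y(-201) = -7*7 + 0 = -49 + 0 = -49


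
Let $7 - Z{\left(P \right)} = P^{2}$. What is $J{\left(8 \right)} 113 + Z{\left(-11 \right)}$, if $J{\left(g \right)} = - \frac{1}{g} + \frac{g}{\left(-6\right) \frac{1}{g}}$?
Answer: $- \frac{32003}{24} \approx -1333.5$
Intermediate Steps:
$Z{\left(P \right)} = 7 - P^{2}$
$J{\left(g \right)} = - \frac{1}{g} - \frac{g^{2}}{6}$ ($J{\left(g \right)} = - \frac{1}{g} + g \left(- \frac{g}{6}\right) = - \frac{1}{g} - \frac{g^{2}}{6}$)
$J{\left(8 \right)} 113 + Z{\left(-11 \right)} = \frac{-6 - 8^{3}}{6 \cdot 8} \cdot 113 + \left(7 - \left(-11\right)^{2}\right) = \frac{1}{6} \cdot \frac{1}{8} \left(-6 - 512\right) 113 + \left(7 - 121\right) = \frac{1}{6} \cdot \frac{1}{8} \left(-518\right) 113 - 114 = \left(- \frac{259}{24}\right) 113 - 114 = - \frac{29267}{24} - 114 = - \frac{32003}{24}$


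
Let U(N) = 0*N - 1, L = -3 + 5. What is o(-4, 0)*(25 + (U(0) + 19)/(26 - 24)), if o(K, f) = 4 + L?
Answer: 204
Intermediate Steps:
L = 2
U(N) = -1 (U(N) = 0 - 1 = -1)
o(K, f) = 6 (o(K, f) = 4 + 2 = 6)
o(-4, 0)*(25 + (U(0) + 19)/(26 - 24)) = 6*(25 + (-1 + 19)/(26 - 24)) = 6*(25 + 18/2) = 6*(25 + 18*(½)) = 6*(25 + 9) = 6*34 = 204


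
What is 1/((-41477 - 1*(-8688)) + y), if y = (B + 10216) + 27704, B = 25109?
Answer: 1/30240 ≈ 3.3069e-5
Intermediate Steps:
y = 63029 (y = (25109 + 10216) + 27704 = 35325 + 27704 = 63029)
1/((-41477 - 1*(-8688)) + y) = 1/((-41477 - 1*(-8688)) + 63029) = 1/((-41477 + 8688) + 63029) = 1/(-32789 + 63029) = 1/30240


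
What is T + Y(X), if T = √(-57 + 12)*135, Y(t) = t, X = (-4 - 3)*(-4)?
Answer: 28 + 405*I*√5 ≈ 28.0 + 905.61*I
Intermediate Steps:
X = 28 (X = -7*(-4) = 28)
T = 405*I*√5 (T = √(-45)*135 = (3*I*√5)*135 = 405*I*√5 ≈ 905.61*I)
T + Y(X) = 405*I*√5 + 28 = 28 + 405*I*√5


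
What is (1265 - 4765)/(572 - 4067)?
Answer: 700/699 ≈ 1.0014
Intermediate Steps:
(1265 - 4765)/(572 - 4067) = -3500/(-3495) = -3500*(-1/3495) = 700/699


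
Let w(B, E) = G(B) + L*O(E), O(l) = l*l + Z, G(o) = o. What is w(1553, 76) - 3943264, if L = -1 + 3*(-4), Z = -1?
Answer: -4016786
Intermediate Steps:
O(l) = -1 + l² (O(l) = l*l - 1 = l² - 1 = -1 + l²)
L = -13 (L = -1 - 12 = -13)
w(B, E) = 13 + B - 13*E² (w(B, E) = B - 13*(-1 + E²) = B + (13 - 13*E²) = 13 + B - 13*E²)
w(1553, 76) - 3943264 = (13 + 1553 - 13*76²) - 3943264 = (13 + 1553 - 13*5776) - 3943264 = (13 + 1553 - 75088) - 3943264 = -73522 - 3943264 = -4016786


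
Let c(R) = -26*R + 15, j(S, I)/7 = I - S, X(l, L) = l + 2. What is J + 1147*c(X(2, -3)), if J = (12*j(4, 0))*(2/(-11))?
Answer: -1122241/11 ≈ -1.0202e+5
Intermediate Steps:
X(l, L) = 2 + l
j(S, I) = -7*S + 7*I (j(S, I) = 7*(I - S) = -7*S + 7*I)
c(R) = 15 - 26*R
J = 672/11 (J = (12*(-7*4 + 7*0))*(2/(-11)) = (12*(-28 + 0))*(2*(-1/11)) = (12*(-28))*(-2/11) = -336*(-2/11) = 672/11 ≈ 61.091)
J + 1147*c(X(2, -3)) = 672/11 + 1147*(15 - 26*(2 + 2)) = 672/11 + 1147*(15 - 26*4) = 672/11 + 1147*(15 - 104) = 672/11 + 1147*(-89) = 672/11 - 102083 = -1122241/11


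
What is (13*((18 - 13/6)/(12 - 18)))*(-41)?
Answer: 50635/36 ≈ 1406.5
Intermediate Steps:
(13*((18 - 13/6)/(12 - 18)))*(-41) = (13*((18 - 13*⅙)/(-6)))*(-41) = (13*((18 - 13/6)*(-⅙)))*(-41) = (13*((95/6)*(-⅙)))*(-41) = (13*(-95/36))*(-41) = -1235/36*(-41) = 50635/36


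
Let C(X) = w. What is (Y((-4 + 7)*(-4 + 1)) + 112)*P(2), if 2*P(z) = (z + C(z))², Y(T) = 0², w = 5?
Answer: 2744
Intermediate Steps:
C(X) = 5
Y(T) = 0
P(z) = (5 + z)²/2 (P(z) = (z + 5)²/2 = (5 + z)²/2)
(Y((-4 + 7)*(-4 + 1)) + 112)*P(2) = (0 + 112)*((5 + 2)²/2) = 112*((½)*7²) = 112*((½)*49) = 112*(49/2) = 2744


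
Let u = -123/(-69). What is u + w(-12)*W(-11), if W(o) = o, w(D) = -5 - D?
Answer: -1730/23 ≈ -75.217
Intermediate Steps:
u = 41/23 (u = -123*(-1/69) = 41/23 ≈ 1.7826)
u + w(-12)*W(-11) = 41/23 + (-5 - 1*(-12))*(-11) = 41/23 + (-5 + 12)*(-11) = 41/23 + 7*(-11) = 41/23 - 77 = -1730/23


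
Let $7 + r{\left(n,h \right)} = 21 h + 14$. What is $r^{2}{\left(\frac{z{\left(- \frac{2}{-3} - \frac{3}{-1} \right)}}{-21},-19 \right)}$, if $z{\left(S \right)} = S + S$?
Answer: $153664$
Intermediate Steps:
$z{\left(S \right)} = 2 S$
$r{\left(n,h \right)} = 7 + 21 h$ ($r{\left(n,h \right)} = -7 + \left(21 h + 14\right) = -7 + \left(14 + 21 h\right) = 7 + 21 h$)
$r^{2}{\left(\frac{z{\left(- \frac{2}{-3} - \frac{3}{-1} \right)}}{-21},-19 \right)} = \left(7 + 21 \left(-19\right)\right)^{2} = \left(7 - 399\right)^{2} = \left(-392\right)^{2} = 153664$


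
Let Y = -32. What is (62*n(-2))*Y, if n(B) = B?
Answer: 3968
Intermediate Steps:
(62*n(-2))*Y = (62*(-2))*(-32) = -124*(-32) = 3968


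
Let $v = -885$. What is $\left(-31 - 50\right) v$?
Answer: $71685$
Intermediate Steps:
$\left(-31 - 50\right) v = \left(-31 - 50\right) \left(-885\right) = \left(-81\right) \left(-885\right) = 71685$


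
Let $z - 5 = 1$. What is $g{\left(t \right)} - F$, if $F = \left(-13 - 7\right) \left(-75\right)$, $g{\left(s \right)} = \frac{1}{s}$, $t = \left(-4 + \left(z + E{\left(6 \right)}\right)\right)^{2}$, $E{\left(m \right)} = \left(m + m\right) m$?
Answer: $- \frac{8213999}{5476} \approx -1500.0$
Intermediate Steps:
$E{\left(m \right)} = 2 m^{2}$ ($E{\left(m \right)} = 2 m m = 2 m^{2}$)
$z = 6$ ($z = 5 + 1 = 6$)
$t = 5476$ ($t = \left(-4 + \left(6 + 2 \cdot 6^{2}\right)\right)^{2} = \left(-4 + \left(6 + 2 \cdot 36\right)\right)^{2} = \left(-4 + \left(6 + 72\right)\right)^{2} = \left(-4 + 78\right)^{2} = 74^{2} = 5476$)
$F = 1500$ ($F = \left(-20\right) \left(-75\right) = 1500$)
$g{\left(t \right)} - F = \frac{1}{5476} - 1500 = - \frac{8213999}{5476}$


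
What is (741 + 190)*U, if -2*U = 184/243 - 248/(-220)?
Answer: -11724083/13365 ≈ -877.22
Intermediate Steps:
U = -12593/13365 (U = -(184/243 - 248/(-220))/2 = -(184*(1/243) - 248*(-1/220))/2 = -(184/243 + 62/55)/2 = -1/2*25186/13365 = -12593/13365 ≈ -0.94224)
(741 + 190)*U = (741 + 190)*(-12593/13365) = 931*(-12593/13365) = -11724083/13365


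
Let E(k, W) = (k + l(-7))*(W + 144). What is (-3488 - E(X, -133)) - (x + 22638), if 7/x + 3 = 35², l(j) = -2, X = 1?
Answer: -31912537/1222 ≈ -26115.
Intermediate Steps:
x = 7/1222 (x = 7/(-3 + 35²) = 7/(-3 + 1225) = 7/1222 ≈ 0.0057283)
E(k, W) = (-2 + k)*(144 + W) (E(k, W) = (k - 2)*(W + 144) = (-2 + k)*(144 + W))
(-3488 - E(X, -133)) - (x + 22638) = (-3488 - (-288 - 2*(-133) + 144*1 - 133*1)) - (7/1222 + 22638) = (-3488 - (-288 + 266 + 144 - 133)) - 1*27663643/1222 = (-3488 - 1*(-11)) - 27663643/1222 = (-3488 + 11) - 27663643/1222 = -3477 - 27663643/1222 = -31912537/1222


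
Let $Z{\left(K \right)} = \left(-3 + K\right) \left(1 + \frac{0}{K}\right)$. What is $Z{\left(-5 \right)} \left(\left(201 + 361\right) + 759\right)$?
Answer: $-10568$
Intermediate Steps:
$Z{\left(K \right)} = -3 + K$ ($Z{\left(K \right)} = \left(-3 + K\right) \left(1 + 0\right) = \left(-3 + K\right) 1 = -3 + K$)
$Z{\left(-5 \right)} \left(\left(201 + 361\right) + 759\right) = \left(-3 - 5\right) \left(\left(201 + 361\right) + 759\right) = - 8 \left(562 + 759\right) = \left(-8\right) 1321 = -10568$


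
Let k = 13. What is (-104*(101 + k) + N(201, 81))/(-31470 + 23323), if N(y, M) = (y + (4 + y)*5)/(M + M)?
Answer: 959723/659907 ≈ 1.4543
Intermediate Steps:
N(y, M) = (20 + 6*y)/(2*M) (N(y, M) = (y + (20 + 5*y))/((2*M)) = (20 + 6*y)*(1/(2*M)) = (20 + 6*y)/(2*M))
(-104*(101 + k) + N(201, 81))/(-31470 + 23323) = (-104*(101 + 13) + (10 + 3*201)/81)/(-31470 + 23323) = (-104*114 + (10 + 603)/81)/(-8147) = (-11856 + (1/81)*613)*(-1/8147) = (-11856 + 613/81)*(-1/8147) = -959723/81*(-1/8147) = 959723/659907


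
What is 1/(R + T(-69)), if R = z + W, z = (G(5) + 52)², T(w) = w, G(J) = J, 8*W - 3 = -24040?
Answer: 8/1403 ≈ 0.0057021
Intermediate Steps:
W = -24037/8 (W = 3/8 + (⅛)*(-24040) = 3/8 - 3005 = -24037/8 ≈ -3004.6)
z = 3249 (z = (5 + 52)² = 57² = 3249)
R = 1955/8 (R = 3249 - 24037/8 = 1955/8 ≈ 244.38)
1/(R + T(-69)) = 1/(1955/8 - 69) = 1/(1403/8) = 8/1403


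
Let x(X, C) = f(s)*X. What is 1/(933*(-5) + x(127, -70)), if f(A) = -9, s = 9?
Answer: -1/5808 ≈ -0.00017218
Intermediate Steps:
x(X, C) = -9*X
1/(933*(-5) + x(127, -70)) = 1/(933*(-5) - 9*127) = 1/(-4665 - 1143) = 1/(-5808) = -1/5808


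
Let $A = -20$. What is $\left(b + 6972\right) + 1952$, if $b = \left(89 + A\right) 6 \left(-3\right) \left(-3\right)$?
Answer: $12650$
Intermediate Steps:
$b = 3726$ ($b = \left(89 - 20\right) 6 \left(-3\right) \left(-3\right) = 69 \left(\left(-18\right) \left(-3\right)\right) = 69 \cdot 54 = 3726$)
$\left(b + 6972\right) + 1952 = \left(3726 + 6972\right) + 1952 = 10698 + 1952 = 12650$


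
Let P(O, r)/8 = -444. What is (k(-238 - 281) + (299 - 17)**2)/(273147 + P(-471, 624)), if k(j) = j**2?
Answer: 7753/5991 ≈ 1.2941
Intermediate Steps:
P(O, r) = -3552 (P(O, r) = 8*(-444) = -3552)
(k(-238 - 281) + (299 - 17)**2)/(273147 + P(-471, 624)) = ((-238 - 281)**2 + (299 - 17)**2)/(273147 - 3552) = ((-519)**2 + 282**2)/269595 = (269361 + 79524)*(1/269595) = 348885*(1/269595) = 7753/5991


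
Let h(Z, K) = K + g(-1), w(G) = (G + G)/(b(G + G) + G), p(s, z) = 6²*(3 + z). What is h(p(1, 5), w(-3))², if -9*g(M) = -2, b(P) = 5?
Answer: 625/81 ≈ 7.7160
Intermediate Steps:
p(s, z) = 108 + 36*z (p(s, z) = 36*(3 + z) = 108 + 36*z)
g(M) = 2/9 (g(M) = -⅑*(-2) = 2/9)
w(G) = 2*G/(5 + G) (w(G) = (G + G)/(5 + G) = (2*G)/(5 + G) = 2*G/(5 + G))
h(Z, K) = 2/9 + K (h(Z, K) = K + 2/9 = 2/9 + K)
h(p(1, 5), w(-3))² = (2/9 + 2*(-3)/(5 - 3))² = (2/9 + 2*(-3)/2)² = (2/9 + 2*(-3)*(½))² = (2/9 - 3)² = (-25/9)² = 625/81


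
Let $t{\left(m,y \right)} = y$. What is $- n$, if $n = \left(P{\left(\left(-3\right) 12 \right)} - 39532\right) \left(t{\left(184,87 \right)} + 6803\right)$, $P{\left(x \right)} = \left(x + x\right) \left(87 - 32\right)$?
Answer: $299659880$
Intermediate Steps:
$P{\left(x \right)} = 110 x$ ($P{\left(x \right)} = 2 x 55 = 110 x$)
$n = -299659880$ ($n = \left(110 \left(\left(-3\right) 12\right) - 39532\right) \left(87 + 6803\right) = \left(110 \left(-36\right) - 39532\right) 6890 = \left(-3960 - 39532\right) 6890 = \left(-43492\right) 6890 = -299659880$)
$- n = \left(-1\right) \left(-299659880\right) = 299659880$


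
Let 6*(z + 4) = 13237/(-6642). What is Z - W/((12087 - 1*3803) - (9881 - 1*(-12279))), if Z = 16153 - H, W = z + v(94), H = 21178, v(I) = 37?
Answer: -2778755116921/552986352 ≈ -5025.0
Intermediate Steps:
z = -172645/39852 (z = -4 + (13237/(-6642))/6 = -4 + (13237*(-1/6642))/6 = -4 + (⅙)*(-13237/6642) = -4 - 13237/39852 = -172645/39852 ≈ -4.3322)
W = 1301879/39852 (W = -172645/39852 + 37 = 1301879/39852 ≈ 32.668)
Z = -5025 (Z = 16153 - 1*21178 = 16153 - 21178 = -5025)
Z - W/((12087 - 1*3803) - (9881 - 1*(-12279))) = -5025 - 1301879/(39852*((12087 - 1*3803) - (9881 - 1*(-12279)))) = -5025 - 1301879/(39852*((12087 - 3803) - (9881 + 12279))) = -5025 - 1301879/(39852*(8284 - 1*22160)) = -5025 - 1301879/(39852*(8284 - 22160)) = -5025 - 1301879/(39852*(-13876)) = -5025 - 1301879*(-1)/(39852*13876) = -5025 - 1*(-1301879/552986352) = -5025 + 1301879/552986352 = -2778755116921/552986352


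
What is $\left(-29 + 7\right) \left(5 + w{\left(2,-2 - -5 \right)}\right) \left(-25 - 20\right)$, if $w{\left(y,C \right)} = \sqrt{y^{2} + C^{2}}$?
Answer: $4950 + 990 \sqrt{13} \approx 8519.5$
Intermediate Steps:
$w{\left(y,C \right)} = \sqrt{C^{2} + y^{2}}$
$\left(-29 + 7\right) \left(5 + w{\left(2,-2 - -5 \right)}\right) \left(-25 - 20\right) = \left(-29 + 7\right) \left(5 + \sqrt{\left(-2 - -5\right)^{2} + 2^{2}}\right) \left(-25 - 20\right) = - 22 \left(5 + \sqrt{\left(-2 + 5\right)^{2} + 4}\right) \left(-45\right) = - 22 \left(5 + \sqrt{3^{2} + 4}\right) \left(-45\right) = - 22 \left(5 + \sqrt{9 + 4}\right) \left(-45\right) = - 22 \left(5 + \sqrt{13}\right) \left(-45\right) = - 22 \left(-225 - 45 \sqrt{13}\right) = 4950 + 990 \sqrt{13}$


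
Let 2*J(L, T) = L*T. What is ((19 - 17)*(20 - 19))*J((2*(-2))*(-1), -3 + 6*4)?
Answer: 84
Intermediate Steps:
J(L, T) = L*T/2 (J(L, T) = (L*T)/2 = L*T/2)
((19 - 17)*(20 - 19))*J((2*(-2))*(-1), -3 + 6*4) = ((19 - 17)*(20 - 19))*(((2*(-2))*(-1))*(-3 + 6*4)/2) = (2*1)*((-4*(-1))*(-3 + 24)/2) = 2*((1/2)*4*21) = 2*42 = 84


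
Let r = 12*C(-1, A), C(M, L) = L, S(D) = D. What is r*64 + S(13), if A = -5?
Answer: -3827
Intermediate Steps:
r = -60 (r = 12*(-5) = -60)
r*64 + S(13) = -60*64 + 13 = -3840 + 13 = -3827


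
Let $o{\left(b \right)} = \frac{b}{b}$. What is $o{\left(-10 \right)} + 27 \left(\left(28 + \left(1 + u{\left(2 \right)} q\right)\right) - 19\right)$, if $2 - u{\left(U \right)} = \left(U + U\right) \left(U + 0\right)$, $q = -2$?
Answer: $595$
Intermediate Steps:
$u{\left(U \right)} = 2 - 2 U^{2}$ ($u{\left(U \right)} = 2 - \left(U + U\right) \left(U + 0\right) = 2 - 2 U U = 2 - 2 U^{2}$)
$o{\left(b \right)} = 1$
$o{\left(-10 \right)} + 27 \left(\left(28 + \left(1 + u{\left(2 \right)} q\right)\right) - 19\right) = 1 + 27 \left(\left(28 + \left(1 + \left(2 - 2 \cdot 2^{2}\right) \left(-2\right)\right)\right) - 19\right) = 1 + 27 \left(\left(28 + \left(1 + \left(2 - 8\right) \left(-2\right)\right)\right) - 19\right) = 1 + 27 \left(\left(28 + \left(1 - -12\right)\right) - 19\right) = 1 + 27 \left(\left(28 + \left(1 + 12\right)\right) - 19\right) = 1 + 27 \left(\left(28 + 13\right) - 19\right) = 1 + 27 \left(41 - 19\right) = 1 + 27 \cdot 22 = 1 + 594 = 595$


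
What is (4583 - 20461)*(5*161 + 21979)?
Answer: -361764352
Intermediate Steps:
(4583 - 20461)*(5*161 + 21979) = -15878*(805 + 21979) = -15878*22784 = -361764352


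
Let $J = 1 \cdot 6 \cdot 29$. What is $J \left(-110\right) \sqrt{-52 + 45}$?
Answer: $- 19140 i \sqrt{7} \approx - 50640.0 i$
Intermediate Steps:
$J = 174$ ($J = 6 \cdot 29 = 174$)
$J \left(-110\right) \sqrt{-52 + 45} = 174 \left(-110\right) \sqrt{-52 + 45} = - 19140 \sqrt{-7} = - 19140 i \sqrt{7}$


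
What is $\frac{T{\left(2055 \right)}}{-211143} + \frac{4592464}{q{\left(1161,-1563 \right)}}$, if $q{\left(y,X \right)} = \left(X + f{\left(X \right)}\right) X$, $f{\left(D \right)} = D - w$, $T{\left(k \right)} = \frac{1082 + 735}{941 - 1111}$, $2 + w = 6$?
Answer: $\frac{1831691284323}{1951130938210} \approx 0.93878$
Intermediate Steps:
$w = 4$ ($w = -2 + 6 = 4$)
$T{\left(k \right)} = - \frac{1817}{170}$ ($T{\left(k \right)} = \frac{1817}{-170} = 1817 \left(- \frac{1}{170}\right) = - \frac{1817}{170}$)
$f{\left(D \right)} = -4 + D$ ($f{\left(D \right)} = D - 4 = -4 + D$)
$q{\left(y,X \right)} = X \left(-4 + 2 X\right)$ ($q{\left(y,X \right)} = \left(X + \left(-4 + X\right)\right) X = \left(-4 + 2 X\right) X = X \left(-4 + 2 X\right)$)
$\frac{T{\left(2055 \right)}}{-211143} + \frac{4592464}{q{\left(1161,-1563 \right)}} = - \frac{1817}{170 \left(-211143\right)} + \frac{4592464}{2 \left(-1563\right) \left(-2 - 1563\right)} = \left(- \frac{1817}{170}\right) \left(- \frac{1}{211143}\right) + \frac{4592464}{2 \left(-1563\right) \left(-1565\right)} = \frac{1817}{35894310} + \frac{4592464}{4892190} = \frac{1817}{35894310} + 4592464 \cdot \frac{1}{4892190} = \frac{1817}{35894310} + \frac{2296232}{2446095} = \frac{1831691284323}{1951130938210}$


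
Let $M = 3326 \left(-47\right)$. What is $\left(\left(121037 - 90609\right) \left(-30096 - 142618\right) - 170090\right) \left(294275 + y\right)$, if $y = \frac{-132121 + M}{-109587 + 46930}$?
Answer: $- \frac{96904682994275092476}{62657} \approx -1.5466 \cdot 10^{15}$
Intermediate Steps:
$M = -156322$
$y = \frac{288443}{62657}$ ($y = \frac{-132121 - 156322}{-109587 + 46930} = - \frac{288443}{-62657} = \left(-288443\right) \left(- \frac{1}{62657}\right) = \frac{288443}{62657} \approx 4.6035$)
$\left(\left(121037 - 90609\right) \left(-30096 - 142618\right) - 170090\right) \left(294275 + y\right) = \left(\left(121037 - 90609\right) \left(-30096 - 142618\right) - 170090\right) \left(294275 + \frac{288443}{62657}\right) = \left(30428 \left(-172714\right) - 170090\right) \frac{18438677118}{62657} = \left(-5255341592 - 170090\right) \frac{18438677118}{62657} = \left(-5255511682\right) \frac{18438677118}{62657} = - \frac{96904682994275092476}{62657}$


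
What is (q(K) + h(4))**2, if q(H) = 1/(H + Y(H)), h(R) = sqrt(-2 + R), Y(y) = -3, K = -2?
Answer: 51/25 - 2*sqrt(2)/5 ≈ 1.4743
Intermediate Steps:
q(H) = 1/(-3 + H) (q(H) = 1/(H - 3) = 1/(-3 + H))
(q(K) + h(4))**2 = (1/(-3 - 2) + sqrt(-2 + 4))**2 = (1/(-5) + sqrt(2))**2 = (-1/5 + sqrt(2))**2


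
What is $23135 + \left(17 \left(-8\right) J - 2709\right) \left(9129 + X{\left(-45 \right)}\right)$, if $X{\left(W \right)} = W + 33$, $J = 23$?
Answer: $-53192794$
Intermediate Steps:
$X{\left(W \right)} = 33 + W$
$23135 + \left(17 \left(-8\right) J - 2709\right) \left(9129 + X{\left(-45 \right)}\right) = 23135 + \left(17 \left(-8\right) 23 - 2709\right) \left(9129 + \left(33 - 45\right)\right) = 23135 + \left(\left(-136\right) 23 - 2709\right) \left(9129 - 12\right) = 23135 + \left(-3128 - 2709\right) 9117 = 23135 - 53215929 = -53192794$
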